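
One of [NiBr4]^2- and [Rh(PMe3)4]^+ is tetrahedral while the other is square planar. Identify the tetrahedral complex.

[NiBr4]^2-

For [NiBr4]^2-: Ligand charges: each bromide is −1. With an overall charge of −2 the nickel centre must be in the +2 oxidation state. Nickel is a group-10 element; Ni(II) is therefore d⁸. Bromide is a weak-field ligand. With weak-field ligands the CFSE gain from square planar is small, so a 3d d⁸ ion takes the sterically preferred tetrahedral geometry. → tetrahedral.
For [Rh(PMe3)4]^+: Summing ligand charges against the +1 overall charge gives an oxidation state of +1 for rhodium. Rhodium is a group-9 element; Rh(I) is therefore d⁸. A 4d d⁸ ion has a large crystal-field splitting; square planar leaves the high-energy d_{x²−y²} orbital empty and maximises CFSE. → square planar.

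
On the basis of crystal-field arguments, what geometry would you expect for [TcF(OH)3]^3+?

Summing ligand charges against the +3 overall charge gives an oxidation state of +7 for technetium.
Group 7 minus oxidation state 7 gives a d⁰ configuration.
Coordination number: 4.
A d⁰ ion has no crystal-field stabilisation preference between square planar and tetrahedral, so four ligands adopt the sterically favoured tetrahedral geometry.

tetrahedral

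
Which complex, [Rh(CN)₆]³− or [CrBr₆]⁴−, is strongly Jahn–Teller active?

[Rh(CN)₆]³−: Each cyanide is −1; balancing the −3 overall charge requires Rh(III). Group 9 minus oxidation state 3 gives a d⁶ configuration. A 4d ion has a large Δₒ and is invariably low-spin. The d⁶ configuration leaves the e_g set evenly filled (or empty) — no strong Jahn–Teller driving force.
[CrBr₆]⁴−: Summing ligand charges against the −4 overall charge gives an oxidation state of +2 for chromium. Cr sits in group 6, so the d-electron count is 6 − 2 = 4. Bromide is a weak-field ligand for a first-row metal, so the complex is high-spin. The t₂g³e_g¹ (high-spin) configuration has an unevenly filled e_g set; the Jahn–Teller theorem predicts a tetragonal distortion (typically axial elongation) to lift the degeneracy.

[CrBr₆]⁴−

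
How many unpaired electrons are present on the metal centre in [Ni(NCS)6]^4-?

Summing ligand charges against the −4 overall charge gives an oxidation state of +2 for nickel.
Nickel is a group-10 element; Ni(II) is therefore d⁸.
In an octahedral field the d⁸ configuration is t₂g⁶e_g² (only one arrangement possible), giving 2 unpaired electrons.

2 unpaired electrons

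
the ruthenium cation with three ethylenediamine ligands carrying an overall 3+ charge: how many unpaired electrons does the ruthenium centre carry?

1 unpaired electron

Ligand charges: ethylenediamine is neutral. With an overall charge of +3 the ruthenium centre must be in the +3 oxidation state.
Ruthenium is a group-8 element; Ru(III) is therefore d⁵.
Counting donor atoms: 3×ethylenediamine (bidentate) → 6 donors. Coordination number = 6.
The spin state decides the count: a 4d ion has a large Δₒ and is invariably low-spin.
An octahedral low-spin d⁵ ion is t₂g⁵e_g⁰, giving 1 unpaired electron.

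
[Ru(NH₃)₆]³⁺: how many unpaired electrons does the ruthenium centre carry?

Ligand charges: ammonia is neutral. With an overall charge of +3 the ruthenium centre must be in the +3 oxidation state.
Group 8 minus oxidation state 3 gives a d⁵ configuration.
The spin state decides the count: a 4d ion has a large Δₒ and is invariably low-spin.
An octahedral low-spin d⁵ ion is t₂g⁵e_g⁰, giving 1 unpaired electron.

1 unpaired electron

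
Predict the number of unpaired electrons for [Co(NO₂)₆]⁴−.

1 unpaired electron

Summing ligand charges against the −4 overall charge gives an oxidation state of +2 for cobalt.
Cobalt is a group-9 element; Co(II) is therefore d⁷.
The spin state decides the count: Nitro (N-bound nitrite) is a strong-field ligand (high in the spectrochemical series) for a first-row metal, so the complex is low-spin.
An octahedral low-spin d⁷ ion is t₂g⁶e_g¹, giving 1 unpaired electron.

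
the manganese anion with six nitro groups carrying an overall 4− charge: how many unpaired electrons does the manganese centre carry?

Ligand charges: each nitro (N-bound nitrite) is −1. With an overall charge of −4 the manganese centre must be in the +2 oxidation state.
Mn sits in group 7, so the d-electron count is 7 − 2 = 5.
The spin state decides the count: Nitro (N-bound nitrite) is a strong-field ligand (high in the spectrochemical series) for a first-row metal, so the complex is low-spin.
An octahedral low-spin d⁵ ion is t₂g⁵e_g⁰, giving 1 unpaired electron.

1 unpaired electron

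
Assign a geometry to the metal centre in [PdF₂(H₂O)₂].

square planar

Each fluoride is −1; water is neutral; balancing the 0 overall charge requires Pd(II).
Pd sits in group 10, so the d-electron count is 10 − 2 = 8.
With 4 monodentate ligands the coordination number is 4.
A 4d d⁸ ion has a large crystal-field splitting; square planar leaves the high-energy d_{x²−y²} orbital empty and maximises CFSE.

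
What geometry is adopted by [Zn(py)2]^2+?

Pyridine is neutral; balancing the +2 overall charge requires Zn(II).
Zn sits in group 12, so the d-electron count is 12 − 2 = 10.
With 2 monodentate ligands the coordination number is 2.
A d¹⁰ ion with only two ligands adopts a linear arrangement (sp hybridisation; no CFSE preference).

linear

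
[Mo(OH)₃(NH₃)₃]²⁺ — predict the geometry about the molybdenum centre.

octahedral

Ligand charges: each hydroxide is −1; ammonia is neutral. With an overall charge of +2 the molybdenum centre must be in the +5 oxidation state.
Mo sits in group 6, so the d-electron count is 6 − 5 = 1.
With 6 monodentate ligands the coordination number is 6.
Six donors around a single metal centre give an octahedral coordination sphere.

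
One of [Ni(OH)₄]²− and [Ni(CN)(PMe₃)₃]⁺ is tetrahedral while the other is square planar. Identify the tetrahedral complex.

For [Ni(OH)₄]²−: Ligand charges: each hydroxide is −1. With an overall charge of −2 the nickel centre must be in the +2 oxidation state. Ni sits in group 10, so the d-electron count is 10 − 2 = 8. Hydroxide is a weak-field ligand. With weak-field ligands the CFSE gain from square planar is small, so a 3d d⁸ ion takes the sterically preferred tetrahedral geometry. → tetrahedral.
For [Ni(CN)(PMe₃)₃]⁺: Summing ligand charges against the +1 overall charge gives an oxidation state of +2 for nickel. Nickel is a group-10 element; Ni(II) is therefore d⁸. Cyanide and trimethylphosphine are strong-field ligands (high in the spectrochemical series). A 3d d⁸ ion with strong-field ligands gains enough CFSE to favour square planar over tetrahedral. → square planar.

[Ni(OH)₄]²−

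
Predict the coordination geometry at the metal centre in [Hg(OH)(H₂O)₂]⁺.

Summing ligand charges against the +1 overall charge gives an oxidation state of +2 for mercury.
Group 12 minus oxidation state 2 gives a d¹⁰ configuration.
With 3 monodentate ligands the coordination number is 3.
Three ligands around a d¹⁰ centre minimise repulsion in a trigonal-planar arrangement.

trigonal planar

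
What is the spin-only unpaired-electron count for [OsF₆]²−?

2 unpaired electrons

Each fluoride is −1; balancing the −2 overall charge requires Os(IV).
Osmium is a group-8 element; Os(IV) is therefore d⁴.
The spin state decides the count: a 5d ion has a large Δₒ and is invariably low-spin.
An octahedral low-spin d⁴ ion is t₂g⁴e_g⁰, giving 2 unpaired electrons.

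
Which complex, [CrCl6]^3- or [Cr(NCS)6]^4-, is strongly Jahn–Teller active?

[CrCl6]^3-: Each chloride is −1; balancing the −3 overall charge requires Cr(III). Chromium is a group-6 element; Cr(III) is therefore d³. The d³ configuration leaves the e_g set evenly filled (or empty) — no strong Jahn–Teller driving force.
[Cr(NCS)6]^4-: Summing ligand charges against the −4 overall charge gives an oxidation state of +2 for chromium. Cr sits in group 6, so the d-electron count is 6 − 2 = 4. Isothiocyanate is a weak-field ligand for a first-row metal, so the complex is high-spin. The t₂g³e_g¹ (high-spin) configuration has an unevenly filled e_g set; the Jahn–Teller theorem predicts a tetragonal distortion (typically axial elongation) to lift the degeneracy.

[Cr(NCS)6]^4-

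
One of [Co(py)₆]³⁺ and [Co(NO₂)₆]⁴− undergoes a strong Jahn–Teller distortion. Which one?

[Co(py)₆]³⁺: Ligand charges: pyridine is neutral. With an overall charge of +3 the cobalt centre must be in the +3 oxidation state. Group 9 minus oxidation state 3 gives a d⁶ configuration. Co(III) has an exceptionally large octahedral splitting and is low-spin with essentially every ligand except fluoride. The d⁶ configuration leaves the e_g set evenly filled (or empty) — no strong Jahn–Teller driving force.
[Co(NO₂)₆]⁴−: Ligand charges: each nitro (N-bound nitrite) is −1. With an overall charge of −4 the cobalt centre must be in the +2 oxidation state. Group 9 minus oxidation state 2 gives a d⁷ configuration. Nitro (N-bound nitrite) is a strong-field ligand (high in the spectrochemical series) for a first-row metal, so the complex is low-spin. The t₂g⁶e_g¹ (low-spin) configuration has an unevenly filled e_g set; the Jahn–Teller theorem predicts a tetragonal distortion (typically axial elongation) to lift the degeneracy.

[Co(NO₂)₆]⁴−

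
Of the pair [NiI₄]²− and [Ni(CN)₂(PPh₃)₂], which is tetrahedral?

For [NiI₄]²−: Each iodide is −1; balancing the −2 overall charge requires Ni(II). Nickel is a group-10 element; Ni(II) is therefore d⁸. Iodide is a weak-field ligand. With weak-field ligands the CFSE gain from square planar is small, so a 3d d⁸ ion takes the sterically preferred tetrahedral geometry. → tetrahedral.
For [Ni(CN)₂(PPh₃)₂]: Each cyanide is −1; triphenylphosphine is neutral; balancing the 0 overall charge requires Ni(II). Group 10 minus oxidation state 2 gives a d⁸ configuration. Cyanide and triphenylphosphine are strong-field ligands (high in the spectrochemical series). A 3d d⁸ ion with strong-field ligands gains enough CFSE to favour square planar over tetrahedral. → square planar.

[NiI₄]²−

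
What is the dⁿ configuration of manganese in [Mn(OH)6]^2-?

d³

Summing ligand charges against the −2 overall charge gives an oxidation state of +4 for manganese.
Manganese is a group-7 element; Mn(IV) is therefore d³.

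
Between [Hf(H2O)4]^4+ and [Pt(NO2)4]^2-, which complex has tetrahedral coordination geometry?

[Hf(H2O)4]^4+

For [Hf(H2O)4]^4+: Ligand charges: water is neutral. With an overall charge of +4 the hafnium centre must be in the +4 oxidation state. Hf sits in group 4, so the d-electron count is 4 − 4 = 0. A d⁰ ion has no crystal-field stabilisation preference between square planar and tetrahedral, so four ligands adopt the sterically favoured tetrahedral geometry. → tetrahedral.
For [Pt(NO2)4]^2-: Summing ligand charges against the −2 overall charge gives an oxidation state of +2 for platinum. Platinum is a group-10 element; Pt(II) is therefore d⁸. A 5d d⁸ ion has a large crystal-field splitting; square planar leaves the high-energy d_{x²−y²} orbital empty and maximises CFSE. → square planar.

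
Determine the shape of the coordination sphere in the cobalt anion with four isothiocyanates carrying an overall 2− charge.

Ligand charges: each isothiocyanate is −1. With an overall charge of −2 the cobalt centre must be in the +2 oxidation state.
Cobalt is a group-9 element; Co(II) is therefore d⁷.
With 4 monodentate ligands the coordination number is 4.
Isothiocyanate is a weak-field ligand.
For a high-spin 3d d⁷ ion with weak-field ligands the small Δₜ gives little square-planar CFSE advantage, so four ligands adopt the sterically favoured tetrahedral geometry.

tetrahedral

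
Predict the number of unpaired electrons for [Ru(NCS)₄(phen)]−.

1 unpaired electron

Summing ligand charges against the −1 overall charge gives an oxidation state of +3 for ruthenium.
Ruthenium is a group-8 element; Ru(III) is therefore d⁵.
Counting donor atoms: 4×isothiocyanate (monodentate) → 4 donors; 1×1,10-phenanthroline (bidentate) → 2 donors. Coordination number = 6.
The spin state decides the count: a 4d ion has a large Δₒ and is invariably low-spin.
An octahedral low-spin d⁵ ion is t₂g⁵e_g⁰, giving 1 unpaired electron.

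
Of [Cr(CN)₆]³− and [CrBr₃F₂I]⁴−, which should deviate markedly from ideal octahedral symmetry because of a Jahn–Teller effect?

[Cr(CN)₆]³−: Ligand charges: each cyanide is −1. With an overall charge of −3 the chromium centre must be in the +3 oxidation state. Chromium is a group-6 element; Cr(III) is therefore d³. The d³ configuration leaves the e_g set evenly filled (or empty) — no strong Jahn–Teller driving force.
[CrBr₃F₂I]⁴−: Summing ligand charges against the −4 overall charge gives an oxidation state of +2 for chromium. Cr sits in group 6, so the d-electron count is 6 − 2 = 4. Bromide, fluoride, and iodide are weak-field ligands for a first-row metal, so the complex is high-spin. The t₂g³e_g¹ (high-spin) configuration has an unevenly filled e_g set; the Jahn–Teller theorem predicts a tetragonal distortion (typically axial elongation) to lift the degeneracy.

[CrBr₃F₂I]⁴−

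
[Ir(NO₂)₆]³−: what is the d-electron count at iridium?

Summing ligand charges against the −3 overall charge gives an oxidation state of +3 for iridium.
Iridium is a group-9 element; Ir(III) is therefore d⁶.

d6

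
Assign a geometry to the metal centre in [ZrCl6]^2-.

octahedral

Ligand charges: each chloride is −1. With an overall charge of −2 the zirconium centre must be in the +4 oxidation state.
Zr sits in group 4, so the d-electron count is 4 − 4 = 0.
With 6 monodentate ligands the coordination number is 6.
Six donors around a single metal centre give an octahedral coordination sphere.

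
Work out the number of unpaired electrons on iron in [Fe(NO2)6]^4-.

0

Summing ligand charges against the −4 overall charge gives an oxidation state of +2 for iron.
Iron is a group-8 element; Fe(II) is therefore d⁶.
The spin state decides the count: Nitro (N-bound nitrite) is a strong-field ligand (high in the spectrochemical series) for a first-row metal, so the complex is low-spin.
An octahedral low-spin d⁶ ion is t₂g⁶e_g⁰, giving 0 unpaired electrons.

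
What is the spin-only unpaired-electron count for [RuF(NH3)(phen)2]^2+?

Ligand charges: each fluoride is −1; ammonia is neutral; 1,10-phenanthroline is neutral. With an overall charge of +2 the ruthenium centre must be in the +3 oxidation state.
Ruthenium is a group-8 element; Ru(III) is therefore d⁵.
Counting donor atoms: 1×fluoride (monodentate) → 1 donor; 1×ammonia (monodentate) → 1 donor; 2×1,10-phenanthroline (bidentate) → 4 donors. Coordination number = 6.
The spin state decides the count: a 4d ion has a large Δₒ and is invariably low-spin.
An octahedral low-spin d⁵ ion is t₂g⁵e_g⁰, giving 1 unpaired electron.

1 unpaired electron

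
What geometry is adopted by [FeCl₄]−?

Ligand charges: each chloride is −1. With an overall charge of −1 the iron centre must be in the +3 oxidation state.
Fe sits in group 8, so the d-electron count is 8 − 3 = 5.
Coordination number: 4.
Chloride is a weak-field ligand.
A high-spin d⁵ ion has zero CFSE in either geometry, so four ligands adopt the sterically favoured tetrahedral geometry.

tetrahedral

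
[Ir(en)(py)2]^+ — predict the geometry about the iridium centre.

square planar

Summing ligand charges against the +1 overall charge gives an oxidation state of +1 for iridium.
Ir sits in group 9, so the d-electron count is 9 − 1 = 8.
Counting donor atoms: 1×ethylenediamine (bidentate) → 2 donors; 2×pyridine (monodentate) → 2 donors. Coordination number = 4.
A 5d d⁸ ion has a large crystal-field splitting; square planar leaves the high-energy d_{x²−y²} orbital empty and maximises CFSE.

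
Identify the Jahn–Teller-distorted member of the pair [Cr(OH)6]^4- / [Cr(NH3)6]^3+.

[Cr(OH)6]^4-: Ligand charges: each hydroxide is −1. With an overall charge of −4 the chromium centre must be in the +2 oxidation state. Cr sits in group 6, so the d-electron count is 6 − 2 = 4. Hydroxide is a weak-field ligand for a first-row metal, so the complex is high-spin. The t₂g³e_g¹ (high-spin) configuration has an unevenly filled e_g set; the Jahn–Teller theorem predicts a tetragonal distortion (typically axial elongation) to lift the degeneracy.
[Cr(NH3)6]^3+: Ammonia is neutral; balancing the +3 overall charge requires Cr(III). Group 6 minus oxidation state 3 gives a d³ configuration. The d³ configuration leaves the e_g set evenly filled (or empty) — no strong Jahn–Teller driving force.

[Cr(OH)6]^4-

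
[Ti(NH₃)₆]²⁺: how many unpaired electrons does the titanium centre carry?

2 unpaired electrons

Ammonia is neutral; balancing the +2 overall charge requires Ti(II).
Group 4 minus oxidation state 2 gives a d² configuration.
In an octahedral field the d² configuration is t₂g²e_g⁰ (only one arrangement possible), giving 2 unpaired electrons.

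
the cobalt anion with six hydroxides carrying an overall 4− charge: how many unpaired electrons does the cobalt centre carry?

Summing ligand charges against the −4 overall charge gives an oxidation state of +2 for cobalt.
Cobalt is a group-9 element; Co(II) is therefore d⁷.
The spin state decides the count: Hydroxide is a weak-field ligand for a first-row metal, so the complex is high-spin.
An octahedral high-spin d⁷ ion is t₂g⁵e_g², giving 3 unpaired electrons.

3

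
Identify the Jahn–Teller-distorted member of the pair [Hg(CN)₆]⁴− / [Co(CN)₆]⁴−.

[Hg(CN)₆]⁴−: Ligand charges: each cyanide is −1. With an overall charge of −4 the mercury centre must be in the +2 oxidation state. Group 12 minus oxidation state 2 gives a d¹⁰ configuration. The d¹⁰ configuration leaves the e_g set evenly filled (or empty) — no strong Jahn–Teller driving force.
[Co(CN)₆]⁴−: Ligand charges: each cyanide is −1. With an overall charge of −4 the cobalt centre must be in the +2 oxidation state. Group 9 minus oxidation state 2 gives a d⁷ configuration. Cyanide is a strong-field ligand (high in the spectrochemical series) for a first-row metal, so the complex is low-spin. The t₂g⁶e_g¹ (low-spin) configuration has an unevenly filled e_g set; the Jahn–Teller theorem predicts a tetragonal distortion (typically axial elongation) to lift the degeneracy.

[Co(CN)₆]⁴−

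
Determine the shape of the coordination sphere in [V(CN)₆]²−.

Ligand charges: each cyanide is −1. With an overall charge of −2 the vanadium centre must be in the +4 oxidation state.
Vanadium is a group-5 element; V(IV) is therefore d¹.
Coordination number: 6.
Six donors around a single metal centre give an octahedral coordination sphere.

octahedral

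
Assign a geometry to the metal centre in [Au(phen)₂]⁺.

tetrahedral

Summing ligand charges against the +1 overall charge gives an oxidation state of +1 for gold.
Gold is a group-11 element; Au(I) is therefore d¹⁰.
Counting donor atoms: 2×1,10-phenanthroline (bidentate) → 4 donors. Coordination number = 4.
A d¹⁰ ion has no crystal-field stabilisation preference between square planar and tetrahedral, so four ligands adopt the sterically favoured tetrahedral geometry.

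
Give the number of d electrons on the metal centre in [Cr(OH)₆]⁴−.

d⁴

Summing ligand charges against the −4 overall charge gives an oxidation state of +2 for chromium.
Group 6 minus oxidation state 2 gives a d⁴ configuration.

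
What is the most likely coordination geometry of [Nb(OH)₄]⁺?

Each hydroxide is −1; balancing the +1 overall charge requires Nb(V).
Niobium is a group-5 element; Nb(V) is therefore d⁰.
Coordination number: 4.
A d⁰ ion has no crystal-field stabilisation preference between square planar and tetrahedral, so four ligands adopt the sterically favoured tetrahedral geometry.

tetrahedral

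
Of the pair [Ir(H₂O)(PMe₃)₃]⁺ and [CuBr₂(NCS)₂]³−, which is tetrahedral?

[CuBr₂(NCS)₂]³−

For [Ir(H₂O)(PMe₃)₃]⁺: Summing ligand charges against the +1 overall charge gives an oxidation state of +1 for iridium. Iridium is a group-9 element; Ir(I) is therefore d⁸. A 5d d⁸ ion has a large crystal-field splitting; square planar leaves the high-energy d_{x²−y²} orbital empty and maximises CFSE. → square planar.
For [CuBr₂(NCS)₂]³−: Ligand charges: each bromide is −1; each isothiocyanate is −1. With an overall charge of −3 the copper centre must be in the +1 oxidation state. Cu sits in group 11, so the d-electron count is 11 − 1 = 10. A d¹⁰ ion has no crystal-field stabilisation preference between square planar and tetrahedral, so four ligands adopt the sterically favoured tetrahedral geometry. → tetrahedral.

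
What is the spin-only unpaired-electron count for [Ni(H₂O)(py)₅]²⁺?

2 unpaired electrons

Summing ligand charges against the +2 overall charge gives an oxidation state of +2 for nickel.
Ni sits in group 10, so the d-electron count is 10 − 2 = 8.
In an octahedral field the d⁸ configuration is t₂g⁶e_g² (only one arrangement possible), giving 2 unpaired electrons.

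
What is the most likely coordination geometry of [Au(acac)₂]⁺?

Each acetylacetonate is −1; balancing the +1 overall charge requires Au(III).
Group 11 minus oxidation state 3 gives a d⁸ configuration.
Counting donor atoms: 2×acetylacetonate (bidentate) → 4 donors. Coordination number = 4.
A 5d d⁸ ion has a large crystal-field splitting; square planar leaves the high-energy d_{x²−y²} orbital empty and maximises CFSE.

square planar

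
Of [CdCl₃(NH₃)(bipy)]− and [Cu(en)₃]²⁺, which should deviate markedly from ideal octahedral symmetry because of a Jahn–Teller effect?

[Cu(en)₃]²⁺

[CdCl₃(NH₃)(bipy)]−: Each chloride is −1; ammonia is neutral; 2,2′-bipyridine is neutral; balancing the −1 overall charge requires Cd(II). Cd sits in group 12, so the d-electron count is 12 − 2 = 10. The d¹⁰ configuration leaves the e_g set evenly filled (or empty) — no strong Jahn–Teller driving force.
[Cu(en)₃]²⁺: Ethylenediamine is neutral; balancing the +2 overall charge requires Cu(II). Group 11 minus oxidation state 2 gives a d⁹ configuration. The t₂g⁶e_g³ configuration has an unevenly filled e_g set; the Jahn–Teller theorem predicts a tetragonal distortion (typically axial elongation) to lift the degeneracy.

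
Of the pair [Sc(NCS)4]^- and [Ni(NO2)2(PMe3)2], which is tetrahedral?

[Sc(NCS)4]^-

For [Sc(NCS)4]^-: Ligand charges: each isothiocyanate is −1. With an overall charge of −1 the scandium centre must be in the +3 oxidation state. Group 3 minus oxidation state 3 gives a d⁰ configuration. A d⁰ ion has no crystal-field stabilisation preference between square planar and tetrahedral, so four ligands adopt the sterically favoured tetrahedral geometry. → tetrahedral.
For [Ni(NO2)2(PMe3)2]: Ligand charges: each nitro (N-bound nitrite) is −1; trimethylphosphine is neutral. With an overall charge of 0 the nickel centre must be in the +2 oxidation state. Ni sits in group 10, so the d-electron count is 10 − 2 = 8. Nitro (N-bound nitrite) and trimethylphosphine are strong-field ligands (high in the spectrochemical series). A 3d d⁸ ion with strong-field ligands gains enough CFSE to favour square planar over tetrahedral. → square planar.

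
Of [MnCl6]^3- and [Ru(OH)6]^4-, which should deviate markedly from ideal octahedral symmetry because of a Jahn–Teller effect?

[MnCl6]^3-

[MnCl6]^3-: Summing ligand charges against the −3 overall charge gives an oxidation state of +3 for manganese. Mn sits in group 7, so the d-electron count is 7 − 3 = 4. Chloride is a weak-field ligand for a first-row metal, so the complex is high-spin. The t₂g³e_g¹ (high-spin) configuration has an unevenly filled e_g set; the Jahn–Teller theorem predicts a tetragonal distortion (typically axial elongation) to lift the degeneracy.
[Ru(OH)6]^4-: Ligand charges: each hydroxide is −1. With an overall charge of −4 the ruthenium centre must be in the +2 oxidation state. Group 8 minus oxidation state 2 gives a d⁶ configuration. A 4d ion has a large Δₒ and is invariably low-spin. The d⁶ configuration leaves the e_g set evenly filled (or empty) — no strong Jahn–Teller driving force.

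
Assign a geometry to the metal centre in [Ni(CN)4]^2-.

square planar

Summing ligand charges against the −2 overall charge gives an oxidation state of +2 for nickel.
Nickel is a group-10 element; Ni(II) is therefore d⁸.
With 4 monodentate ligands the coordination number is 4.
Cyanide is a strong-field ligand (high in the spectrochemical series).
A 3d d⁸ ion with strong-field ligands gains enough CFSE to favour square planar over tetrahedral.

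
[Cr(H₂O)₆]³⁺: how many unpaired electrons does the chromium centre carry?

Summing ligand charges against the +3 overall charge gives an oxidation state of +3 for chromium.
Chromium is a group-6 element; Cr(III) is therefore d³.
In an octahedral field the d³ configuration is t₂g³e_g⁰ (only one arrangement possible), giving 3 unpaired electrons.

3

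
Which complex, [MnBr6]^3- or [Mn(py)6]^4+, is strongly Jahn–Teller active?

[MnBr6]^3-

[MnBr6]^3-: Ligand charges: each bromide is −1. With an overall charge of −3 the manganese centre must be in the +3 oxidation state. Group 7 minus oxidation state 3 gives a d⁴ configuration. Bromide is a weak-field ligand for a first-row metal, so the complex is high-spin. The t₂g³e_g¹ (high-spin) configuration has an unevenly filled e_g set; the Jahn–Teller theorem predicts a tetragonal distortion (typically axial elongation) to lift the degeneracy.
[Mn(py)6]^4+: Pyridine is neutral; balancing the +4 overall charge requires Mn(IV). Mn sits in group 7, so the d-electron count is 7 − 4 = 3. The d³ configuration leaves the e_g set evenly filled (or empty) — no strong Jahn–Teller driving force.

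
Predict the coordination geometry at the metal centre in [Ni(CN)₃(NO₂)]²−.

square planar

Each cyanide is −1; each nitro (N-bound nitrite) is −1; balancing the −2 overall charge requires Ni(II).
Nickel is a group-10 element; Ni(II) is therefore d⁸.
With 4 monodentate ligands the coordination number is 4.
Cyanide and nitro (N-bound nitrite) are strong-field ligands (high in the spectrochemical series).
A 3d d⁸ ion with strong-field ligands gains enough CFSE to favour square planar over tetrahedral.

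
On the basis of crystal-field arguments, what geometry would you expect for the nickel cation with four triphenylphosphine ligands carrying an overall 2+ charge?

Ligand charges: triphenylphosphine is neutral. With an overall charge of +2 the nickel centre must be in the +2 oxidation state.
Nickel is a group-10 element; Ni(II) is therefore d⁸.
Coordination number: 4.
Triphenylphosphine is a strong-field ligand (high in the spectrochemical series).
A 3d d⁸ ion with strong-field ligands gains enough CFSE to favour square planar over tetrahedral.

square planar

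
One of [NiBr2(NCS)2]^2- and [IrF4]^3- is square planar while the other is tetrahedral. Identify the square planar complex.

For [NiBr2(NCS)2]^2-: Ligand charges: each bromide is −1; each isothiocyanate is −1. With an overall charge of −2 the nickel centre must be in the +2 oxidation state. Ni sits in group 10, so the d-electron count is 10 − 2 = 8. Bromide and isothiocyanate are weak-field ligands. With weak-field ligands the CFSE gain from square planar is small, so a 3d d⁸ ion takes the sterically preferred tetrahedral geometry. → tetrahedral.
For [IrF4]^3-: Summing ligand charges against the −3 overall charge gives an oxidation state of +1 for iridium. Group 9 minus oxidation state 1 gives a d⁸ configuration. A 5d d⁸ ion has a large crystal-field splitting; square planar leaves the high-energy d_{x²−y²} orbital empty and maximises CFSE. → square planar.

[IrF4]^3-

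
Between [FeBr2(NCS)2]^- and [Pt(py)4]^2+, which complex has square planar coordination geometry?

[Pt(py)4]^2+

For [FeBr2(NCS)2]^-: Ligand charges: each bromide is −1; each isothiocyanate is −1. With an overall charge of −1 the iron centre must be in the +3 oxidation state. Group 8 minus oxidation state 3 gives a d⁵ configuration. A high-spin d⁵ ion has zero CFSE in either geometry, so four ligands adopt the sterically favoured tetrahedral geometry. → tetrahedral.
For [Pt(py)4]^2+: Ligand charges: pyridine is neutral. With an overall charge of +2 the platinum centre must be in the +2 oxidation state. Pt sits in group 10, so the d-electron count is 10 − 2 = 8. A 5d d⁸ ion has a large crystal-field splitting; square planar leaves the high-energy d_{x²−y²} orbital empty and maximises CFSE. → square planar.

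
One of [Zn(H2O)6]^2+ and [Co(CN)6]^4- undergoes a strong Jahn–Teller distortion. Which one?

[Co(CN)6]^4-

[Zn(H2O)6]^2+: Water is neutral; balancing the +2 overall charge requires Zn(II). Zinc is a group-12 element; Zn(II) is therefore d¹⁰. The d¹⁰ configuration leaves the e_g set evenly filled (or empty) — no strong Jahn–Teller driving force.
[Co(CN)6]^4-: Summing ligand charges against the −4 overall charge gives an oxidation state of +2 for cobalt. Cobalt is a group-9 element; Co(II) is therefore d⁷. Cyanide is a strong-field ligand (high in the spectrochemical series) for a first-row metal, so the complex is low-spin. The t₂g⁶e_g¹ (low-spin) configuration has an unevenly filled e_g set; the Jahn–Teller theorem predicts a tetragonal distortion (typically axial elongation) to lift the degeneracy.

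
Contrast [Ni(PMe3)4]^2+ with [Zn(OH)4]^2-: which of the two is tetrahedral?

[Zn(OH)4]^2-

For [Ni(PMe3)4]^2+: Trimethylphosphine is neutral; balancing the +2 overall charge requires Ni(II). Group 10 minus oxidation state 2 gives a d⁸ configuration. Trimethylphosphine is a strong-field ligand (high in the spectrochemical series). A 3d d⁸ ion with strong-field ligands gains enough CFSE to favour square planar over tetrahedral. → square planar.
For [Zn(OH)4]^2-: Ligand charges: each hydroxide is −1. With an overall charge of −2 the zinc centre must be in the +2 oxidation state. Zinc is a group-12 element; Zn(II) is therefore d¹⁰. A d¹⁰ ion has no crystal-field stabilisation preference between square planar and tetrahedral, so four ligands adopt the sterically favoured tetrahedral geometry. → tetrahedral.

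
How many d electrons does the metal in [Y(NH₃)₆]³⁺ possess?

d⁰

Summing ligand charges against the +3 overall charge gives an oxidation state of +3 for yttrium.
Group 3 minus oxidation state 3 gives a d⁰ configuration.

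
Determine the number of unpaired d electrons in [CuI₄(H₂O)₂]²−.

1 unpaired electron

Each iodide is −1; water is neutral; balancing the −2 overall charge requires Cu(II).
Group 11 minus oxidation state 2 gives a d⁹ configuration.
In an octahedral field the d⁹ configuration is t₂g⁶e_g³ (only one arrangement possible), giving 1 unpaired electron.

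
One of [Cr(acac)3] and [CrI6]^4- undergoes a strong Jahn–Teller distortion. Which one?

[Cr(acac)3]: Ligand charges: each acetylacetonate is −1. With an overall charge of 0 the chromium centre must be in the +3 oxidation state. Group 6 minus oxidation state 3 gives a d³ configuration. The d³ configuration leaves the e_g set evenly filled (or empty) — no strong Jahn–Teller driving force.
[CrI6]^4-: Each iodide is −1; balancing the −4 overall charge requires Cr(II). Chromium is a group-6 element; Cr(II) is therefore d⁴. Iodide is a weak-field ligand for a first-row metal, so the complex is high-spin. The t₂g³e_g¹ (high-spin) configuration has an unevenly filled e_g set; the Jahn–Teller theorem predicts a tetragonal distortion (typically axial elongation) to lift the degeneracy.

[CrI6]^4-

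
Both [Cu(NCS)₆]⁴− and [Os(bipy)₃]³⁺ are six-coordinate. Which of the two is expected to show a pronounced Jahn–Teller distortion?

[Cu(NCS)₆]⁴−

[Cu(NCS)₆]⁴−: Each isothiocyanate is −1; balancing the −4 overall charge requires Cu(II). Copper is a group-11 element; Cu(II) is therefore d⁹. The t₂g⁶e_g³ configuration has an unevenly filled e_g set; the Jahn–Teller theorem predicts a tetragonal distortion (typically axial elongation) to lift the degeneracy.
[Os(bipy)₃]³⁺: Ligand charges: 2,2′-bipyridine is neutral. With an overall charge of +3 the osmium centre must be in the +3 oxidation state. Osmium is a group-8 element; Os(III) is therefore d⁵. A 5d ion has a large Δₒ and is invariably low-spin. The d⁵ configuration leaves the e_g set evenly filled (or empty) — no strong Jahn–Teller driving force.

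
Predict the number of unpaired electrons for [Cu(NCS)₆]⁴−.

1 unpaired electron

Ligand charges: each isothiocyanate is −1. With an overall charge of −4 the copper centre must be in the +2 oxidation state.
Cu sits in group 11, so the d-electron count is 11 − 2 = 9.
In an octahedral field the d⁹ configuration is t₂g⁶e_g³ (only one arrangement possible), giving 1 unpaired electron.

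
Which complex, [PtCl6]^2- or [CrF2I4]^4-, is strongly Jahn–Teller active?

[PtCl6]^2-: Each chloride is −1; balancing the −2 overall charge requires Pt(IV). Platinum is a group-10 element; Pt(IV) is therefore d⁶. A 5d ion has a large Δₒ and is invariably low-spin. The d⁶ configuration leaves the e_g set evenly filled (or empty) — no strong Jahn–Teller driving force.
[CrF2I4]^4-: Each fluoride is −1; each iodide is −1; balancing the −4 overall charge requires Cr(II). Group 6 minus oxidation state 2 gives a d⁴ configuration. Fluoride and iodide are weak-field ligands for a first-row metal, so the complex is high-spin. The t₂g³e_g¹ (high-spin) configuration has an unevenly filled e_g set; the Jahn–Teller theorem predicts a tetragonal distortion (typically axial elongation) to lift the degeneracy.

[CrF2I4]^4-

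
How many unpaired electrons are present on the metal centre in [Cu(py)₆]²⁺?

1 unpaired electron

Pyridine is neutral; balancing the +2 overall charge requires Cu(II).
Group 11 minus oxidation state 2 gives a d⁹ configuration.
In an octahedral field the d⁹ configuration is t₂g⁶e_g³ (only one arrangement possible), giving 1 unpaired electron.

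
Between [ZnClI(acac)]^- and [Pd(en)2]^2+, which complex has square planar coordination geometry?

For [ZnClI(acac)]^-: Each chloride is −1; each iodide is −1; each acetylacetonate is −1; balancing the −1 overall charge requires Zn(II). Zinc is a group-12 element; Zn(II) is therefore d¹⁰. A d¹⁰ ion has no crystal-field stabilisation preference between square planar and tetrahedral, so four ligands adopt the sterically favoured tetrahedral geometry. → tetrahedral.
For [Pd(en)2]^2+: Summing ligand charges against the +2 overall charge gives an oxidation state of +2 for palladium. Pd sits in group 10, so the d-electron count is 10 − 2 = 8. A 4d d⁸ ion has a large crystal-field splitting; square planar leaves the high-energy d_{x²−y²} orbital empty and maximises CFSE. → square planar.

[Pd(en)2]^2+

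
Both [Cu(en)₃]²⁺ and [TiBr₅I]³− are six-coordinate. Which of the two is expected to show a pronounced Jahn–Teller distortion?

[Cu(en)₃]²⁺

[Cu(en)₃]²⁺: Ethylenediamine is neutral; balancing the +2 overall charge requires Cu(II). Cu sits in group 11, so the d-electron count is 11 − 2 = 9. The t₂g⁶e_g³ configuration has an unevenly filled e_g set; the Jahn–Teller theorem predicts a tetragonal distortion (typically axial elongation) to lift the degeneracy.
[TiBr₅I]³−: Summing ligand charges against the −3 overall charge gives an oxidation state of +3 for titanium. Titanium is a group-4 element; Ti(III) is therefore d¹. The d¹ configuration leaves the e_g set evenly filled (or empty) — no strong Jahn–Teller driving force.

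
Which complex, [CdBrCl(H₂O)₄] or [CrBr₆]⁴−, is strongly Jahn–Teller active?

[CdBrCl(H₂O)₄]: Ligand charges: each bromide is −1; each chloride is −1; water is neutral. With an overall charge of 0 the cadmium centre must be in the +2 oxidation state. Group 12 minus oxidation state 2 gives a d¹⁰ configuration. The d¹⁰ configuration leaves the e_g set evenly filled (or empty) — no strong Jahn–Teller driving force.
[CrBr₆]⁴−: Each bromide is −1; balancing the −4 overall charge requires Cr(II). Cr sits in group 6, so the d-electron count is 6 − 2 = 4. Bromide is a weak-field ligand for a first-row metal, so the complex is high-spin. The t₂g³e_g¹ (high-spin) configuration has an unevenly filled e_g set; the Jahn–Teller theorem predicts a tetragonal distortion (typically axial elongation) to lift the degeneracy.

[CrBr₆]⁴−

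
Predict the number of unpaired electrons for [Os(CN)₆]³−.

Ligand charges: each cyanide is −1. With an overall charge of −3 the osmium centre must be in the +3 oxidation state.
Osmium is a group-8 element; Os(III) is therefore d⁵.
The spin state decides the count: a 5d ion has a large Δₒ and is invariably low-spin.
An octahedral low-spin d⁵ ion is t₂g⁵e_g⁰, giving 1 unpaired electron.

1 unpaired electron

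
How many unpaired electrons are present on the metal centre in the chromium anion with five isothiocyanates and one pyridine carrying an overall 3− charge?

Summing ligand charges against the −3 overall charge gives an oxidation state of +2 for chromium.
Chromium is a group-6 element; Cr(II) is therefore d⁴.
The spin state decides the count: Isothiocyanate is a weak-field ligand for a first-row metal, so the complex is high-spin.
An octahedral high-spin d⁴ ion is t₂g³e_g¹, giving 4 unpaired electrons.

4 unpaired electrons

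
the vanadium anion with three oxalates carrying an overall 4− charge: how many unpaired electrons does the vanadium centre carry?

3 unpaired electrons

Each oxalate is −2; balancing the −4 overall charge requires V(II).
Group 5 minus oxidation state 2 gives a d³ configuration.
Counting donor atoms: 3×oxalate (bidentate) → 6 donors. Coordination number = 6.
In an octahedral field the d³ configuration is t₂g³e_g⁰ (only one arrangement possible), giving 3 unpaired electrons.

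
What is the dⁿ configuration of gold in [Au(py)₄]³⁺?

Summing ligand charges against the +3 overall charge gives an oxidation state of +3 for gold.
Gold is a group-11 element; Au(III) is therefore d⁸.

d⁸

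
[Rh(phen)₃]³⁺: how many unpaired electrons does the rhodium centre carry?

1,10-phenanthroline is neutral; balancing the +3 overall charge requires Rh(III).
Rh sits in group 9, so the d-electron count is 9 − 3 = 6.
Counting donor atoms: 3×1,10-phenanthroline (bidentate) → 6 donors. Coordination number = 6.
The spin state decides the count: a 4d ion has a large Δₒ and is invariably low-spin.
An octahedral low-spin d⁶ ion is t₂g⁶e_g⁰, giving 0 unpaired electrons.

0 unpaired electrons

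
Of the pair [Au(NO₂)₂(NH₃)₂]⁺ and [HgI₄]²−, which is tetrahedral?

For [Au(NO₂)₂(NH₃)₂]⁺: Summing ligand charges against the +1 overall charge gives an oxidation state of +3 for gold. Gold is a group-11 element; Au(III) is therefore d⁸. A 5d d⁸ ion has a large crystal-field splitting; square planar leaves the high-energy d_{x²−y²} orbital empty and maximises CFSE. → square planar.
For [HgI₄]²−: Ligand charges: each iodide is −1. With an overall charge of −2 the mercury centre must be in the +2 oxidation state. Group 12 minus oxidation state 2 gives a d¹⁰ configuration. A d¹⁰ ion has no crystal-field stabilisation preference between square planar and tetrahedral, so four ligands adopt the sterically favoured tetrahedral geometry. → tetrahedral.

[HgI₄]²−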